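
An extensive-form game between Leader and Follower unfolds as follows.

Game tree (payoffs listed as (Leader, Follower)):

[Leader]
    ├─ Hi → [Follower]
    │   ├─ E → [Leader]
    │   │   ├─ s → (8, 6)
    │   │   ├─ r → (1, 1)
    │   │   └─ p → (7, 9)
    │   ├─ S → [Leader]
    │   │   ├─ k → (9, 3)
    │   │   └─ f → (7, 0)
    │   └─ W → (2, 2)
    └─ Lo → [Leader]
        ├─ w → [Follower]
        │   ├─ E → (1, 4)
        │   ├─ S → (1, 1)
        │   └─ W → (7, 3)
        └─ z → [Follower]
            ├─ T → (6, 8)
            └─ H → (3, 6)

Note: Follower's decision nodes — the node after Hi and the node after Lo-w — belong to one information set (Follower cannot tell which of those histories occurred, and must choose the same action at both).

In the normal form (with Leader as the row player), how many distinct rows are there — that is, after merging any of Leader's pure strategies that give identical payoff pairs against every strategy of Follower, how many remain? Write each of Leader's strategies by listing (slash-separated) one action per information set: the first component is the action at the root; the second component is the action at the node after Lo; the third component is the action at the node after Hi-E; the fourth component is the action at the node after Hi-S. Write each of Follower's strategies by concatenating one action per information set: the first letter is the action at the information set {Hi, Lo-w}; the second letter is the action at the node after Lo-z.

8

Leader has 24 pure strategies: Hi/w/s/k, Hi/w/s/f, Hi/w/r/k, Hi/w/r/f, Hi/w/p/k, Hi/w/p/f, Hi/z/s/k, Hi/z/s/f, Hi/z/r/k, Hi/z/r/f, Hi/z/p/k, Hi/z/p/f, Lo/w/s/k, Lo/w/s/f, Lo/w/r/k, Lo/w/r/f, Lo/w/p/k, Lo/w/p/f, Lo/z/s/k, Lo/z/s/f, Lo/z/r/k, Lo/z/r/f, Lo/z/p/k, Lo/z/p/f. Columns: ET, EH, ST, SH, WT, WH.
{Hi/w/s/k, Hi/z/s/k} → row (8,6) (8,6) (9,3) (9,3) (2,2) (2,2)
{Hi/w/s/f, Hi/z/s/f} → row (8,6) (8,6) (7,0) (7,0) (2,2) (2,2)
{Hi/w/r/k, Hi/z/r/k} → row (1,1) (1,1) (9,3) (9,3) (2,2) (2,2)
{Hi/w/r/f, Hi/z/r/f} → row (1,1) (1,1) (7,0) (7,0) (2,2) (2,2)
{Hi/w/p/k, Hi/z/p/k} → row (7,9) (7,9) (9,3) (9,3) (2,2) (2,2)
{Hi/w/p/f, Hi/z/p/f} → row (7,9) (7,9) (7,0) (7,0) (2,2) (2,2)
{Lo/w/s/k, Lo/w/s/f, Lo/w/r/k, Lo/w/r/f, Lo/w/p/k, Lo/w/p/f} → row (1,4) (1,4) (1,1) (1,1) (7,3) (7,3)
{Lo/z/s/k, Lo/z/s/f, Lo/z/r/k, Lo/z/r/f, Lo/z/p/k, Lo/z/p/f} → row (6,8) (3,6) (6,8) (3,6) (6,8) (3,6)
That's 8 distinct rows out of 24 strategies.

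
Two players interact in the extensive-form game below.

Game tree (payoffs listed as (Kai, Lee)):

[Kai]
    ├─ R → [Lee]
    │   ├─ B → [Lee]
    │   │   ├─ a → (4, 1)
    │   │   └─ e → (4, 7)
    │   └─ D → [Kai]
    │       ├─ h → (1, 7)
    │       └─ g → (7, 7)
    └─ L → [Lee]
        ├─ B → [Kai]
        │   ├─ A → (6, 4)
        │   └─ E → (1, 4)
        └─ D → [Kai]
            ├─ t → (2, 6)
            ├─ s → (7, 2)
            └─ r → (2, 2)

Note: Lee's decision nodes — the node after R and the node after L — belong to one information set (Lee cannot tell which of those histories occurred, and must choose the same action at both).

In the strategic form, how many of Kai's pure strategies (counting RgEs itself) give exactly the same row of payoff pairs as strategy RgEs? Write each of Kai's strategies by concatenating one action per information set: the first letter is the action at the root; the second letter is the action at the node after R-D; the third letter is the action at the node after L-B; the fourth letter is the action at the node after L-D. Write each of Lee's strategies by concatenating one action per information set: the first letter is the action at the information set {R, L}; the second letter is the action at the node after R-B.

6

Row for RgEs (columns Ba, Be, Da, De): (4,1) (4,7) (7,7) (7,7).
Under RgEs, Kai's choice at the node after L-B and at the node after L-D can never be reached regardless of what Lee does, so varying those choices leaves every outcome unchanged.
Holding the reachable choices fixed and varying the unreachable ones freely already gives 2 × 3 = 6 equivalent strategies.
No other strategy reproduces this row, so those 6 are the full class: RgAt, RgAs, RgAr, RgEt, RgEs, RgEr.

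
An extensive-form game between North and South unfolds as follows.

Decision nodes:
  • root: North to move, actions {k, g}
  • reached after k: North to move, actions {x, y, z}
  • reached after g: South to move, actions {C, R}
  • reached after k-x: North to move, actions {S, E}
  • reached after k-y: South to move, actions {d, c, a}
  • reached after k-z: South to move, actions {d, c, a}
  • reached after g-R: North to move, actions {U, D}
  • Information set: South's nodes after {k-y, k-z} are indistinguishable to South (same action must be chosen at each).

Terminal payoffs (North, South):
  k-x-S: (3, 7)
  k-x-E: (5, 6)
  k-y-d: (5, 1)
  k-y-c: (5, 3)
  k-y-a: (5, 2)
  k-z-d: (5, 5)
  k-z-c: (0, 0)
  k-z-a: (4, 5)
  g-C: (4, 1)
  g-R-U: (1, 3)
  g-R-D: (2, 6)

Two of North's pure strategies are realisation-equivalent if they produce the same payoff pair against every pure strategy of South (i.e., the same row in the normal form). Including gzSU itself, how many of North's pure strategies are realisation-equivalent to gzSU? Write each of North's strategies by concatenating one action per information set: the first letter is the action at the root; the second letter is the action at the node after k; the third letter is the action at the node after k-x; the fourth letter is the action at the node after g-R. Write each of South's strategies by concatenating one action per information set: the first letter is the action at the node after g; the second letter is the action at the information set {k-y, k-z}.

6

Row for gzSU (columns Cd, Cc, Ca, Rd, Rc, Ra): (4,1) (4,1) (4,1) (1,3) (1,3) (1,3).
Under gzSU, North's choice at the node after k and at the node after k-x can never be reached regardless of what South does, so varying those choices leaves every outcome unchanged.
Holding the reachable choices fixed and varying the unreachable ones freely already gives 3 × 2 = 6 equivalent strategies.
No other strategy reproduces this row, so those 6 are the full class: gxSU, gxEU, gySU, gyEU, gzSU, gzEU.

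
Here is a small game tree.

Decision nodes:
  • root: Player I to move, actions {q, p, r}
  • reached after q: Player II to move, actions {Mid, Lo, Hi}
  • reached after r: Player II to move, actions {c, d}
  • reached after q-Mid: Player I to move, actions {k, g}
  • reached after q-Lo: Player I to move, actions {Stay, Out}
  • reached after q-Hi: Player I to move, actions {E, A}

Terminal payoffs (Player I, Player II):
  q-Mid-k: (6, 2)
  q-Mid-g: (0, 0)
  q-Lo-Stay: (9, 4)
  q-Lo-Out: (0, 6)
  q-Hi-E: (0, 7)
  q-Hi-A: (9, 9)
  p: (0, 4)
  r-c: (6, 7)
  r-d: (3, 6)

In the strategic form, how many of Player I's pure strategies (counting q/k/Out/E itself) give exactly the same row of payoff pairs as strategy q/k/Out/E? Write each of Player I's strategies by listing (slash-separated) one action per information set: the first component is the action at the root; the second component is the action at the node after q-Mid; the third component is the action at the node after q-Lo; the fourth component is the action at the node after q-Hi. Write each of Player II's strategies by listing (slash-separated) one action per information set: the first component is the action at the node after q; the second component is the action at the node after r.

Row for q/k/Out/E (columns Mid/c, Mid/d, Lo/c, Lo/d, Hi/c, Hi/d): (6,2) (6,2) (0,6) (0,6) (0,7) (0,7).
Every one of Player I's information sets is on the play path for some reply by Player II when Player I follows q/k/Out/E.
Changing the action at any of them therefore changes at least one column, so only q/k/Out/E itself gives this row.

1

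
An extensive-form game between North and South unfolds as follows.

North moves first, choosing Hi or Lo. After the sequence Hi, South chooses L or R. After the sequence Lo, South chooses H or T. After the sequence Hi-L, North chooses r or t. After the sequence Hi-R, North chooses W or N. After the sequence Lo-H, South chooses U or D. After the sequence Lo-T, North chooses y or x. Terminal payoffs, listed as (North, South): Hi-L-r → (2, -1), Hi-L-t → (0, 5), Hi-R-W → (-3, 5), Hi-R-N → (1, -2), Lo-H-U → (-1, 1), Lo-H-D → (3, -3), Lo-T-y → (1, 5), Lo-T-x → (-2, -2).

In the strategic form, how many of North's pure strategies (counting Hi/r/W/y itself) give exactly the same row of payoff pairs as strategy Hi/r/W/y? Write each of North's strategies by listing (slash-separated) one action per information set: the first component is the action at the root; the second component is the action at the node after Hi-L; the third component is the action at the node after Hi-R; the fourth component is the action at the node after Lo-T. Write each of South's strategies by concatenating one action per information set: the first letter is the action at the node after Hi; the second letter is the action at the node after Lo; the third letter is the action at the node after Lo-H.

2

Row for Hi/r/W/y (columns LHU, LHD, LTU, LTD, RHU, RHD, RTU, RTD): (2,-1) (2,-1) (2,-1) (2,-1) (-3,5) (-3,5) (-3,5) (-3,5).
Under Hi/r/W/y, North's choice at the node after Lo-T can never be reached regardless of what South does, so varying those choices leaves every outcome unchanged.
Holding the reachable choices fixed and varying the unreachable one freely already gives 2 equivalent strategies.
No other strategy reproduces this row, so those 2 are the full class: Hi/r/W/y, Hi/r/W/x.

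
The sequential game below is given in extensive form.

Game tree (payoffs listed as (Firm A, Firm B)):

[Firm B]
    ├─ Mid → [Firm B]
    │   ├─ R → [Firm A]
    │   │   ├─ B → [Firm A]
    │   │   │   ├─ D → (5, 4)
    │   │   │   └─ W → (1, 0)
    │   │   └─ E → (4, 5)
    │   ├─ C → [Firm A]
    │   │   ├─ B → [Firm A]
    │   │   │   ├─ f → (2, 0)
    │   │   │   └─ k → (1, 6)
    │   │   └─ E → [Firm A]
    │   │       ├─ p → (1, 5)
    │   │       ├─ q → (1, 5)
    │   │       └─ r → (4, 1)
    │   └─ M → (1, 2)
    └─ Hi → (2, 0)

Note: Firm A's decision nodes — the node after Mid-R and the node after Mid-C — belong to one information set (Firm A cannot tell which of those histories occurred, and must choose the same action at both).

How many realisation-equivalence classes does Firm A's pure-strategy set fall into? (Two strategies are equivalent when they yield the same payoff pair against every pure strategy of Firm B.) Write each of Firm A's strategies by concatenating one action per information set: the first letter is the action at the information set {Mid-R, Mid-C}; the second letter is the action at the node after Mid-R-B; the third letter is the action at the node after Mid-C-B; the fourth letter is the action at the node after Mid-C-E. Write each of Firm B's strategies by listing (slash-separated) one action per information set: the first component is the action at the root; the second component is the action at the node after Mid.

6

Firm A has 24 pure strategies: BDfp, BDfq, BDfr, BDkp, BDkq, BDkr, BWfp, BWfq, BWfr, BWkp, BWkq, BWkr, EDfp, EDfq, EDfr, EDkp, EDkq, EDkr, EWfp, EWfq, EWfr, EWkp, EWkq, EWkr. Columns: Mid/R, Mid/C, Mid/M, Hi/R, Hi/C, Hi/M.
{BDfp, BDfq, BDfr} → row (5,4) (2,0) (1,2) (2,0) (2,0) (2,0)
{BDkp, BDkq, BDkr} → row (5,4) (1,6) (1,2) (2,0) (2,0) (2,0)
{BWfp, BWfq, BWfr} → row (1,0) (2,0) (1,2) (2,0) (2,0) (2,0)
{BWkp, BWkq, BWkr} → row (1,0) (1,6) (1,2) (2,0) (2,0) (2,0)
{EDfp, EDfq, EDkp, EDkq, EWfp, EWfq, EWkp, EWkq} → row (4,5) (1,5) (1,2) (2,0) (2,0) (2,0)
{EDfr, EDkr, EWfr, EWkr} → row (4,5) (4,1) (1,2) (2,0) (2,0) (2,0)
That's 6 distinct rows out of 24 strategies.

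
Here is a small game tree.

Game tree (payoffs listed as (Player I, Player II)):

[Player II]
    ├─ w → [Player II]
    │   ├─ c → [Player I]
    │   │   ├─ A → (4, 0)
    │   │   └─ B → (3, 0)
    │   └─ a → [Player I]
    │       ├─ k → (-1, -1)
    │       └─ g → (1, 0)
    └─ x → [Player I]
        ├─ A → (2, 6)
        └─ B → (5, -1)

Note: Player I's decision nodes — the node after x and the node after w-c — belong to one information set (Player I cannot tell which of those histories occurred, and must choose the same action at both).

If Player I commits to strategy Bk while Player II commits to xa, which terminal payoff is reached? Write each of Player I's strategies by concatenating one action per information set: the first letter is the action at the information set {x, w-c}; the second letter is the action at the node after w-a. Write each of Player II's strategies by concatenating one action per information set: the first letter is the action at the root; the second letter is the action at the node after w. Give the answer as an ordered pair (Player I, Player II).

(5, -1)

Trace the play path from the root:
  Player II plays x
  Player I plays B at [x]
→ terminal payoff (5, -1).
(Player I's choice at the node after w-a is never reached on this path, so it doesn't affect the outcome.)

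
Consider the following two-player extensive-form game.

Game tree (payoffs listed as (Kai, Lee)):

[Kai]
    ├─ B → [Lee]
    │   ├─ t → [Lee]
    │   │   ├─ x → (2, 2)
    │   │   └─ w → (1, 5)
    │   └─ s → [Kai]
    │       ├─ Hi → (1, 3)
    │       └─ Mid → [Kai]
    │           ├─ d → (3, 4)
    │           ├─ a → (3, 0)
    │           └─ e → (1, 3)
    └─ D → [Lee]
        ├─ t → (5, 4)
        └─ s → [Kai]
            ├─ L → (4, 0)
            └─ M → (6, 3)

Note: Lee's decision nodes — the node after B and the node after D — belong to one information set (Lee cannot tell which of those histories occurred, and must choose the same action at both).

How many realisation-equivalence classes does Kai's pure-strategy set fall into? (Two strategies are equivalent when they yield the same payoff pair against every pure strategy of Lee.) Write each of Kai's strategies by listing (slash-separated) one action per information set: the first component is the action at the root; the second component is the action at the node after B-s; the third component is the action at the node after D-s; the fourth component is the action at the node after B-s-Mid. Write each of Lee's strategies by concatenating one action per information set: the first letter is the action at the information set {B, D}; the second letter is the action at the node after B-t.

Kai has 24 pure strategies: B/Hi/L/d, B/Hi/L/a, B/Hi/L/e, B/Hi/M/d, B/Hi/M/a, B/Hi/M/e, B/Mid/L/d, B/Mid/L/a, B/Mid/L/e, B/Mid/M/d, B/Mid/M/a, B/Mid/M/e, D/Hi/L/d, D/Hi/L/a, D/Hi/L/e, D/Hi/M/d, D/Hi/M/a, D/Hi/M/e, D/Mid/L/d, D/Mid/L/a, D/Mid/L/e, D/Mid/M/d, D/Mid/M/a, D/Mid/M/e. Columns: tx, tw, sx, sw.
{B/Hi/L/d, B/Hi/L/a, B/Hi/L/e, B/Hi/M/d, B/Hi/M/a, B/Hi/M/e, B/Mid/L/e, B/Mid/M/e} → row (2,2) (1,5) (1,3) (1,3)
{B/Mid/L/d, B/Mid/M/d} → row (2,2) (1,5) (3,4) (3,4)
{B/Mid/L/a, B/Mid/M/a} → row (2,2) (1,5) (3,0) (3,0)
{D/Hi/L/d, D/Hi/L/a, D/Hi/L/e, D/Mid/L/d, D/Mid/L/a, D/Mid/L/e} → row (5,4) (5,4) (4,0) (4,0)
{D/Hi/M/d, D/Hi/M/a, D/Hi/M/e, D/Mid/M/d, D/Mid/M/a, D/Mid/M/e} → row (5,4) (5,4) (6,3) (6,3)
That's 5 distinct rows out of 24 strategies.

5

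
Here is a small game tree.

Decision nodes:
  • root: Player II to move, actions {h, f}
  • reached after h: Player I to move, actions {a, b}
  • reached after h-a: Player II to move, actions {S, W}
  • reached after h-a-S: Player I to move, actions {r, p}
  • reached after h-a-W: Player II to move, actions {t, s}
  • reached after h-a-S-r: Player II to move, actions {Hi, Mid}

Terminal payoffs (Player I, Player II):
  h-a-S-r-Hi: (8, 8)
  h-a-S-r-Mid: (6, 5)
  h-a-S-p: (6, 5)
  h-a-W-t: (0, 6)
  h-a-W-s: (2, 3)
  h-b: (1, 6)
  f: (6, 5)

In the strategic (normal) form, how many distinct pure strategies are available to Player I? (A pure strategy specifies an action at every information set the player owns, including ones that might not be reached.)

4

Player I owns the node after h with actions {a, b} — two choices.
Player I owns the node after h-a-S with actions {r, p} — two choices.
A pure strategy fixes one action at each information set independently, so the count is the product 2 × 2 = 4.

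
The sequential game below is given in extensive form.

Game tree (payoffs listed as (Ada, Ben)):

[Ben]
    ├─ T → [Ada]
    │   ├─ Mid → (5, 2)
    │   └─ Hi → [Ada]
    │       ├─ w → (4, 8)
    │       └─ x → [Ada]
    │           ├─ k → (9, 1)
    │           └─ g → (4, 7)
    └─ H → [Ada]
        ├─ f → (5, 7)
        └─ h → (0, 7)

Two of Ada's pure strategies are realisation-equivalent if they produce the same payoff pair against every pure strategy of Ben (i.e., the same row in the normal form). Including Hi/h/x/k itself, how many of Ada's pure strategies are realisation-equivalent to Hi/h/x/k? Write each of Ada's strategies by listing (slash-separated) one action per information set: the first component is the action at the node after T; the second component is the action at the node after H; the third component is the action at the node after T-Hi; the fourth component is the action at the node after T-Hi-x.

1

Row for Hi/h/x/k (columns T, H): (9,1) (0,7).
Every one of Ada's information sets is on the play path for some reply by Ben when Ada follows Hi/h/x/k.
Changing the action at any of them therefore changes at least one column, so only Hi/h/x/k itself gives this row.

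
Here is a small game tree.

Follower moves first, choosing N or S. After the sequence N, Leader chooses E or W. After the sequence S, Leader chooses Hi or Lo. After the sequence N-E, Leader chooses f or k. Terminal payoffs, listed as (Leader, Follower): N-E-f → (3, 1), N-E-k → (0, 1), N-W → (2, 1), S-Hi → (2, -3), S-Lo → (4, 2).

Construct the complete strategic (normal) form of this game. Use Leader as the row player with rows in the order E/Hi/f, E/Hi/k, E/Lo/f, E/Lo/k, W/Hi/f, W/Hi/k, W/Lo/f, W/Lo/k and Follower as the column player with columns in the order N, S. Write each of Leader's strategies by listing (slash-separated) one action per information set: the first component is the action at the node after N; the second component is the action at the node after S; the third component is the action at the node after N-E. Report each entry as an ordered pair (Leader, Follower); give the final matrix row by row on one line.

E/Hi/f: (3,1) (2,-3) | E/Hi/k: (0,1) (2,-3) | E/Lo/f: (3,1) (4,2) | E/Lo/k: (0,1) (4,2) | W/Hi/f: (2,1) (2,-3) | W/Hi/k: (2,1) (2,-3) | W/Lo/f: (2,1) (4,2) | W/Lo/k: (2,1) (4,2)

              N        S
E/Hi/f    (3,1)   (2,-3)
E/Hi/k    (0,1)   (2,-3)
E/Lo/f    (3,1)    (4,2)
E/Lo/k    (0,1)    (4,2)
W/Hi/f    (2,1)   (2,-3)
W/Hi/k    (2,1)   (2,-3)
W/Lo/f    (2,1)    (4,2)
W/Lo/k    (2,1)    (4,2)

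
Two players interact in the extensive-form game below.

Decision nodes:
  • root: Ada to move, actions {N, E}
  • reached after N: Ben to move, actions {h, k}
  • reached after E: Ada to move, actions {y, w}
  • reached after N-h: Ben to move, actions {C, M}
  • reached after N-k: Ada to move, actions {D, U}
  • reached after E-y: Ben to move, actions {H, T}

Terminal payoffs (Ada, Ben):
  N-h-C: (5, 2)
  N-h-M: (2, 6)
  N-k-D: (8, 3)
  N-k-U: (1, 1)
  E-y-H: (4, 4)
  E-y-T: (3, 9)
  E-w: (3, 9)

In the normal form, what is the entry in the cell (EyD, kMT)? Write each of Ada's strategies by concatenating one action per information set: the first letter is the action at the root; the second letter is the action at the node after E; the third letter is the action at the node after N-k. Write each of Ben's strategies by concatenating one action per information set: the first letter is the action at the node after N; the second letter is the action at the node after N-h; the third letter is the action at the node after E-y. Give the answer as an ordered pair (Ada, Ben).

Trace the play path from the root:
  Ada plays E
  Ada plays y at [E]
  Ben plays T at [E-y]
→ terminal payoff (3, 9).
(Ada's choice at the node after N-k is never reached on this path, so it doesn't affect the outcome.)

(3, 9)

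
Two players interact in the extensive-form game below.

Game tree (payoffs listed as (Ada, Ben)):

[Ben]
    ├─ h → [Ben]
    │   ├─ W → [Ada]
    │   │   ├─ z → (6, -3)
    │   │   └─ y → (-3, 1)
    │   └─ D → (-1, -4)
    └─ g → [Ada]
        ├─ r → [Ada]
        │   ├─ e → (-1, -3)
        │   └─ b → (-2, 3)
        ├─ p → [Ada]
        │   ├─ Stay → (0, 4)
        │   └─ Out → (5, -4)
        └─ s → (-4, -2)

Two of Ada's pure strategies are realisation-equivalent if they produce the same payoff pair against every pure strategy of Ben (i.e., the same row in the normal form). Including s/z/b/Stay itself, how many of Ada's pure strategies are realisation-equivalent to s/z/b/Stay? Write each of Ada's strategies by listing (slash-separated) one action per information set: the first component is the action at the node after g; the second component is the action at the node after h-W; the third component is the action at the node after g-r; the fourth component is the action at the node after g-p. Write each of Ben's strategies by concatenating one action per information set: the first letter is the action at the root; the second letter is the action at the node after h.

Row for s/z/b/Stay (columns hW, hD, gW, gD): (6,-3) (-1,-4) (-4,-2) (-4,-2).
Under s/z/b/Stay, Ada's choice at the node after g-r and at the node after g-p can never be reached regardless of what Ben does, so varying those choices leaves every outcome unchanged.
Holding the reachable choices fixed and varying the unreachable ones freely already gives 2 × 2 = 4 equivalent strategies.
No other strategy reproduces this row, so those 4 are the full class: s/z/e/Stay, s/z/e/Out, s/z/b/Stay, s/z/b/Out.

4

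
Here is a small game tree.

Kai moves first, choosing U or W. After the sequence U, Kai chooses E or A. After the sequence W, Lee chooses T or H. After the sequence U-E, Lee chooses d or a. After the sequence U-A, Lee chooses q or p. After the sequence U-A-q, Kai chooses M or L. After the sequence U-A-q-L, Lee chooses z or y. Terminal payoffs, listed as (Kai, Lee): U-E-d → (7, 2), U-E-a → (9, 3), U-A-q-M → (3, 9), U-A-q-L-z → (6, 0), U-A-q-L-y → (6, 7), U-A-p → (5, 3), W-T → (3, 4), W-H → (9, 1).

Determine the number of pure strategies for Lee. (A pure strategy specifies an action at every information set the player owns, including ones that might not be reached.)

16

Lee owns the node after W with actions {T, H} — two choices.
Lee owns the node after U-E with actions {d, a} — two choices.
Lee owns the node after U-A with actions {q, p} — two choices.
Lee owns the node after U-A-q-L with actions {z, y} — two choices.
A pure strategy fixes one action at each information set independently, so the count is the product 2 × 2 × 2 × 2 = 16.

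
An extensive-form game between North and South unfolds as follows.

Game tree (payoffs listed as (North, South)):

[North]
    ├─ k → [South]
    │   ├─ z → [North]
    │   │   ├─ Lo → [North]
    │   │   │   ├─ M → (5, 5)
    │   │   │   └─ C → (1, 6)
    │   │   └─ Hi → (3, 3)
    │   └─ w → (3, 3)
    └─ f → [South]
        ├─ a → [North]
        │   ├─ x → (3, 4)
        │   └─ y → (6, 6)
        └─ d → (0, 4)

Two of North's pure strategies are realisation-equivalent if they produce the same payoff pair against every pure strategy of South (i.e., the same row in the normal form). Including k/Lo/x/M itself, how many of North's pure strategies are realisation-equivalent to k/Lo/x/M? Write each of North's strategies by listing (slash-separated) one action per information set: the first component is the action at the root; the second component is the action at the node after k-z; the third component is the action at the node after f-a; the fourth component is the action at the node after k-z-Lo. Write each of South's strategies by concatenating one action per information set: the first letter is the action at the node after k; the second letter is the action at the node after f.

Row for k/Lo/x/M (columns za, zd, wa, wd): (5,5) (5,5) (3,3) (3,3).
Under k/Lo/x/M, North's choice at the node after f-a can never be reached regardless of what South does, so varying those choices leaves every outcome unchanged.
Holding the reachable choices fixed and varying the unreachable one freely already gives 2 equivalent strategies.
No other strategy reproduces this row, so those 2 are the full class: k/Lo/x/M, k/Lo/y/M.

2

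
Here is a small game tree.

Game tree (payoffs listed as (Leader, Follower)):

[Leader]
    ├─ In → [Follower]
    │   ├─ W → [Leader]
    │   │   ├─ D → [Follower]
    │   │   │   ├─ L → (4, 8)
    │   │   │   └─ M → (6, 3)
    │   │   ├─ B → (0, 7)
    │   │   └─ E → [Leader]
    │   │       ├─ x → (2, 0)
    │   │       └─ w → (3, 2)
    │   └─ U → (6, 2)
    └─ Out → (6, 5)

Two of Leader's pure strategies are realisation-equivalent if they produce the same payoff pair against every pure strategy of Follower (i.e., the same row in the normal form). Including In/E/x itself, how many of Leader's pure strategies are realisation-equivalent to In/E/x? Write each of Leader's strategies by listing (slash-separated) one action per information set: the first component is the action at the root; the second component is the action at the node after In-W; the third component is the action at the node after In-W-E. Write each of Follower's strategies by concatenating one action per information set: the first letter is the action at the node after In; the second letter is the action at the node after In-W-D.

1

Row for In/E/x (columns WL, WM, UL, UM): (2,0) (2,0) (6,2) (6,2).
Every one of Leader's information sets is on the play path for some reply by Follower when Leader follows In/E/x.
Changing the action at any of them therefore changes at least one column, so only In/E/x itself gives this row.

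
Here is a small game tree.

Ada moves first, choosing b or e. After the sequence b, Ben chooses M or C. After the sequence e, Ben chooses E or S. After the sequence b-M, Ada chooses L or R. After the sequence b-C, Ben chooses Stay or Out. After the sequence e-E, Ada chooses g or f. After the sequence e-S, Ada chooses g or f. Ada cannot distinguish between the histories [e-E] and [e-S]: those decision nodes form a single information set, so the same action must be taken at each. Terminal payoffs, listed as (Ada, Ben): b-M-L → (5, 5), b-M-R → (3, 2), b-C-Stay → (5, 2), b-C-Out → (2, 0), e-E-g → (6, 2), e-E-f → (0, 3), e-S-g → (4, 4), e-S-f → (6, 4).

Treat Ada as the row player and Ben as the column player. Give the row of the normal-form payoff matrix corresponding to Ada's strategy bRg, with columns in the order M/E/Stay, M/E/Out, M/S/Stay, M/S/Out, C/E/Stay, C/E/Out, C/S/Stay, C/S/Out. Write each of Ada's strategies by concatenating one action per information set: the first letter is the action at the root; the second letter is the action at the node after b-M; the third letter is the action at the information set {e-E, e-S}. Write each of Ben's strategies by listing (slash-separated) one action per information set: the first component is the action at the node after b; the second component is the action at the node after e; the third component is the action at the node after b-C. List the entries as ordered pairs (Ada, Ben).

(3,2) (3,2) (3,2) (3,2) (5,2) (2,0) (5,2) (2,0)

vs M/E/Stay: Ada plays b → Ben plays M at [b] → Ada plays R at [b-M] → (3, 2)
vs M/E/Out: Ada plays b → Ben plays M at [b] → Ada plays R at [b-M] → (3, 2)
vs M/S/Stay: Ada plays b → Ben plays M at [b] → Ada plays R at [b-M] → (3, 2)
vs M/S/Out: Ada plays b → Ben plays M at [b] → Ada plays R at [b-M] → (3, 2)
vs C/E/Stay: Ada plays b → Ben plays C at [b] → Ben plays Stay at [b-C] → (5, 2)
vs C/E/Out: Ada plays b → Ben plays C at [b] → Ben plays Out at [b-C] → (2, 0)
vs C/S/Stay: Ada plays b → Ben plays C at [b] → Ben plays Stay at [b-C] → (5, 2)
vs C/S/Out: Ada plays b → Ben plays C at [b] → Ben plays Out at [b-C] → (2, 0)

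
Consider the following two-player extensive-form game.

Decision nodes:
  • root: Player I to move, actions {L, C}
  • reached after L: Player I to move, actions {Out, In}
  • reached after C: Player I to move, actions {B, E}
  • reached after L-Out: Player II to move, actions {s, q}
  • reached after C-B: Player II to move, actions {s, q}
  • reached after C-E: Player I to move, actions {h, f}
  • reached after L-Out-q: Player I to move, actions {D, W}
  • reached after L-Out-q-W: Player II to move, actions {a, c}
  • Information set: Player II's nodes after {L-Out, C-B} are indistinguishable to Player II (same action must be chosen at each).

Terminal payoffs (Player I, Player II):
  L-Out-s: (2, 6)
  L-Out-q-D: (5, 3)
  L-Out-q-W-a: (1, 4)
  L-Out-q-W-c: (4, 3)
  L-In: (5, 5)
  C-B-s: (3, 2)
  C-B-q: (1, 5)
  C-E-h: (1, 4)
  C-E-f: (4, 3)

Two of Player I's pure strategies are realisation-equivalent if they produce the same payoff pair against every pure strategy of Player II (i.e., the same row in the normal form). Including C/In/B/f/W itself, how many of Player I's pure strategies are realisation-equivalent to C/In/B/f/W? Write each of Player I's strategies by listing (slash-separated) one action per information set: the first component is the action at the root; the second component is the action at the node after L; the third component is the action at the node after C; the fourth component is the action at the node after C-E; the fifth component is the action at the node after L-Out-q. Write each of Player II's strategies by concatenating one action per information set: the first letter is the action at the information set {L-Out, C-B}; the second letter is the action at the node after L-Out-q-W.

Row for C/In/B/f/W (columns sa, sc, qa, qc): (3,2) (3,2) (1,5) (1,5).
Under C/In/B/f/W, Player I's choice at the node after L and at the node after C-E and at the node after L-Out-q can never be reached regardless of what Player II does, so varying those choices leaves every outcome unchanged.
Holding the reachable choices fixed and varying the unreachable ones freely already gives 2 × 2 × 2 = 8 equivalent strategies.
No other strategy reproduces this row, so those 8 are the full class: C/Out/B/h/D, C/Out/B/h/W, C/Out/B/f/D, C/Out/B/f/W, C/In/B/h/D, C/In/B/h/W, C/In/B/f/D, C/In/B/f/W.

8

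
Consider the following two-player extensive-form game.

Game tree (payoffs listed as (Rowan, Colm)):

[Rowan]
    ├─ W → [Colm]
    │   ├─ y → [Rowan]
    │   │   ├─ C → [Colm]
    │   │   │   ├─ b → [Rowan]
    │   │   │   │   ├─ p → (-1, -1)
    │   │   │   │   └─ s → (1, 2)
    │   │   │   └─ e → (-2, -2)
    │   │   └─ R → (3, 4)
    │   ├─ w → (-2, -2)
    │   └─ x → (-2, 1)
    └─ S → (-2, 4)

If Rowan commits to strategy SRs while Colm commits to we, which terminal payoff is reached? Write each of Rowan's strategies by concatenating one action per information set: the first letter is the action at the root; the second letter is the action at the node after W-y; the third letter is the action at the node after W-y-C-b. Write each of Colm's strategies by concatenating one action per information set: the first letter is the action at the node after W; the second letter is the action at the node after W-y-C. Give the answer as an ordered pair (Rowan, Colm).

Trace the play path from the root:
  Rowan plays S
→ terminal payoff (-2, 4).
(Rowan's choice at the node after W-y is never reached on this path, so it doesn't affect the outcome.)

(-2, 4)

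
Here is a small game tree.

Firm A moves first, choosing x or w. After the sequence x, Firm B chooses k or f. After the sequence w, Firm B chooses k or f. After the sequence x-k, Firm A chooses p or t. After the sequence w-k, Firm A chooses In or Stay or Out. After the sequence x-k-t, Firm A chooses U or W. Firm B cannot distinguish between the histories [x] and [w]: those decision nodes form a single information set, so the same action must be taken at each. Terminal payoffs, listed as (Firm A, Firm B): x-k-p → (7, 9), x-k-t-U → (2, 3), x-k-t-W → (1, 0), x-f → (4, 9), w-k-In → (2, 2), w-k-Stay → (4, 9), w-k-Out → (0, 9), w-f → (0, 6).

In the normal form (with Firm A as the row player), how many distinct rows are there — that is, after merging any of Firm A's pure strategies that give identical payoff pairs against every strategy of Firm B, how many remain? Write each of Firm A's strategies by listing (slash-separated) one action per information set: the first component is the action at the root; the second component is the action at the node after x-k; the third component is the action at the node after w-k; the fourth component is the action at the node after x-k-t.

Firm A has 24 pure strategies: x/p/In/U, x/p/In/W, x/p/Stay/U, x/p/Stay/W, x/p/Out/U, x/p/Out/W, x/t/In/U, x/t/In/W, x/t/Stay/U, x/t/Stay/W, x/t/Out/U, x/t/Out/W, w/p/In/U, w/p/In/W, w/p/Stay/U, w/p/Stay/W, w/p/Out/U, w/p/Out/W, w/t/In/U, w/t/In/W, w/t/Stay/U, w/t/Stay/W, w/t/Out/U, w/t/Out/W. Columns: k, f.
{x/p/In/U, x/p/In/W, x/p/Stay/U, x/p/Stay/W, x/p/Out/U, x/p/Out/W} → row (7,9) (4,9)
{x/t/In/U, x/t/Stay/U, x/t/Out/U} → row (2,3) (4,9)
{x/t/In/W, x/t/Stay/W, x/t/Out/W} → row (1,0) (4,9)
{w/p/In/U, w/p/In/W, w/t/In/U, w/t/In/W} → row (2,2) (0,6)
{w/p/Stay/U, w/p/Stay/W, w/t/Stay/U, w/t/Stay/W} → row (4,9) (0,6)
{w/p/Out/U, w/p/Out/W, w/t/Out/U, w/t/Out/W} → row (0,9) (0,6)
That's 6 distinct rows out of 24 strategies.

6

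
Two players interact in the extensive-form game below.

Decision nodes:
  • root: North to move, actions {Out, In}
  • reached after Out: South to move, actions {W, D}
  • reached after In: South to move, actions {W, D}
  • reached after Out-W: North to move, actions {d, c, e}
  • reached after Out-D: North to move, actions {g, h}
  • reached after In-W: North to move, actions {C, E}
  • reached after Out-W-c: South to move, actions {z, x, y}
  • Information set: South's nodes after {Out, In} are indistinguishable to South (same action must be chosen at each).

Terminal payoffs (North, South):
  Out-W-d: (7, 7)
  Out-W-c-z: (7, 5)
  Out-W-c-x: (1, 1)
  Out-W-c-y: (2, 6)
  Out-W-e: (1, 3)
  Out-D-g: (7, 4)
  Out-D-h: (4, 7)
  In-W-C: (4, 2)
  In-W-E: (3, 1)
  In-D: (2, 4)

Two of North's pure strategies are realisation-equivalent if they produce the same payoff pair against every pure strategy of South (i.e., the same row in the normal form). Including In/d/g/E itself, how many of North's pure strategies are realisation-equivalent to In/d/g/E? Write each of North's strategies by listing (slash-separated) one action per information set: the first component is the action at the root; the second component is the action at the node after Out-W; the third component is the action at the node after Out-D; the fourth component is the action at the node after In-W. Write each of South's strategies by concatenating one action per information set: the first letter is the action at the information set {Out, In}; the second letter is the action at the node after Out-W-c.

6

Row for In/d/g/E (columns Wz, Wx, Wy, Dz, Dx, Dy): (3,1) (3,1) (3,1) (2,4) (2,4) (2,4).
Under In/d/g/E, North's choice at the node after Out-W and at the node after Out-D can never be reached regardless of what South does, so varying those choices leaves every outcome unchanged.
Holding the reachable choices fixed and varying the unreachable ones freely already gives 3 × 2 = 6 equivalent strategies.
No other strategy reproduces this row, so those 6 are the full class: In/d/g/E, In/d/h/E, In/c/g/E, In/c/h/E, In/e/g/E, In/e/h/E.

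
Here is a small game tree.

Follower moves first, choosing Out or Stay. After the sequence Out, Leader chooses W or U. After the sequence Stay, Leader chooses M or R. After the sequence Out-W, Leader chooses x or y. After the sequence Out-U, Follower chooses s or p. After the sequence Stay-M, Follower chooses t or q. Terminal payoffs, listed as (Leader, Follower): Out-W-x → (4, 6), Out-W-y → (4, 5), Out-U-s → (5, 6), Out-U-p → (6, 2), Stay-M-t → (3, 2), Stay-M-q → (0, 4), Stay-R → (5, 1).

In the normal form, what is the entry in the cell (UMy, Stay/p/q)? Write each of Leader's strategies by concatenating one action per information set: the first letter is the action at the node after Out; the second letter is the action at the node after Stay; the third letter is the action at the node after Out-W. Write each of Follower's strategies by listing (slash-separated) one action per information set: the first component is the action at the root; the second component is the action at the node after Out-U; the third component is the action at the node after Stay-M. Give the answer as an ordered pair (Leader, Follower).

Trace the play path from the root:
  Follower plays Stay
  Leader plays M at [Stay]
  Follower plays q at [Stay-M]
→ terminal payoff (0, 4).
(Leader's choice at the node after Out is never reached on this path, so it doesn't affect the outcome.)

(0, 4)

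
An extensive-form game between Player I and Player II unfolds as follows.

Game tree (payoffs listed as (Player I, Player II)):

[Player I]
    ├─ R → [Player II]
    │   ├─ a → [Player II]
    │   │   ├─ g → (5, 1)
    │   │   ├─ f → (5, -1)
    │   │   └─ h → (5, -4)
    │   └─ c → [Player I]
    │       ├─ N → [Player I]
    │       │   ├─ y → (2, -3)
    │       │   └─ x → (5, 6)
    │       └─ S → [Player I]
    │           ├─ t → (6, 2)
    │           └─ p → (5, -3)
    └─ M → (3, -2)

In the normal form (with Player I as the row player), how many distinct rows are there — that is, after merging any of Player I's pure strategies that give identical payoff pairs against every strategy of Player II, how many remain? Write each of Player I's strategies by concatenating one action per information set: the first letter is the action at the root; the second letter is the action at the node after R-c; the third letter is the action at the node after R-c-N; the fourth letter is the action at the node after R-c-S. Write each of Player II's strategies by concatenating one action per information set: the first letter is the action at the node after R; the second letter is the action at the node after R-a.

5

Player I has 16 pure strategies: RNyt, RNyp, RNxt, RNxp, RSyt, RSyp, RSxt, RSxp, MNyt, MNyp, MNxt, MNxp, MSyt, MSyp, MSxt, MSxp. Columns: ag, af, ah, cg, cf, ch.
{RNyt, RNyp} → row (5,1) (5,-1) (5,-4) (2,-3) (2,-3) (2,-3)
{RNxt, RNxp} → row (5,1) (5,-1) (5,-4) (5,6) (5,6) (5,6)
{RSyt, RSxt} → row (5,1) (5,-1) (5,-4) (6,2) (6,2) (6,2)
{RSyp, RSxp} → row (5,1) (5,-1) (5,-4) (5,-3) (5,-3) (5,-3)
{MNyt, MNyp, MNxt, MNxp, MSyt, MSyp, MSxt, MSxp} → row (3,-2) (3,-2) (3,-2) (3,-2) (3,-2) (3,-2)
That's 5 distinct rows out of 16 strategies.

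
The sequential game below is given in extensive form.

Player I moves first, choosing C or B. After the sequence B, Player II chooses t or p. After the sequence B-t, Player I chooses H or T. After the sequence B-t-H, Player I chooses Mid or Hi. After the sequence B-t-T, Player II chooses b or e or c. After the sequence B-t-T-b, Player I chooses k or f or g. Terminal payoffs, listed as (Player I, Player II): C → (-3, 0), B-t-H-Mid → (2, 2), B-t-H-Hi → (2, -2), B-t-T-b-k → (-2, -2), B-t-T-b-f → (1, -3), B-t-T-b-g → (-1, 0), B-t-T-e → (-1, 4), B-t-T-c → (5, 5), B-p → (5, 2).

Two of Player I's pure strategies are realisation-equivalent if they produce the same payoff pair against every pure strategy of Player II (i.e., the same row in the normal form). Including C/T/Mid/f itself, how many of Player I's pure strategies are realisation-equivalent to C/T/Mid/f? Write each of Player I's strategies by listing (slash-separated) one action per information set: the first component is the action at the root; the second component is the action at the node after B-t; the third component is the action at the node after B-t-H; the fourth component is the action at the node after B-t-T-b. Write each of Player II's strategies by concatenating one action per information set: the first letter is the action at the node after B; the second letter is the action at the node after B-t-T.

12

Row for C/T/Mid/f (columns tb, te, tc, pb, pe, pc): (-3,0) (-3,0) (-3,0) (-3,0) (-3,0) (-3,0).
Under C/T/Mid/f, Player I's choice at the node after B-t and at the node after B-t-H and at the node after B-t-T-b can never be reached regardless of what Player II does, so varying those choices leaves every outcome unchanged.
Holding the reachable choices fixed and varying the unreachable ones freely already gives 2 × 2 × 3 = 12 equivalent strategies.
No other strategy reproduces this row, so those 12 are the full class: C/H/Mid/k, C/H/Mid/f, C/H/Mid/g, C/H/Hi/k, C/H/Hi/f, C/H/Hi/g, C/T/Mid/k, C/T/Mid/f, C/T/Mid/g, C/T/Hi/k, C/T/Hi/f, C/T/Hi/g.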